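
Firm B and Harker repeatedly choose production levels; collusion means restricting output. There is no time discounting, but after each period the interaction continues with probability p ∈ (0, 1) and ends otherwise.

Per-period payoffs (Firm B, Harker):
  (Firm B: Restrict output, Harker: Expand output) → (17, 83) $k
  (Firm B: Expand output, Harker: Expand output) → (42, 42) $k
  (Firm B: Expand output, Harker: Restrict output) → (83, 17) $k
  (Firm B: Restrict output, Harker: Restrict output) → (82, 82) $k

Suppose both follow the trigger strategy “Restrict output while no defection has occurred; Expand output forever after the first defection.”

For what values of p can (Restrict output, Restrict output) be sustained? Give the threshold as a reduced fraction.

1/41

With no time discounting, the continuation probability p plays the role of the discount factor.
Grim-trigger IC: 82/(1−p) ≥ 83 + 42p/(1−p) ⇒ p ≥ (83−82)/(83−42) = 1/41.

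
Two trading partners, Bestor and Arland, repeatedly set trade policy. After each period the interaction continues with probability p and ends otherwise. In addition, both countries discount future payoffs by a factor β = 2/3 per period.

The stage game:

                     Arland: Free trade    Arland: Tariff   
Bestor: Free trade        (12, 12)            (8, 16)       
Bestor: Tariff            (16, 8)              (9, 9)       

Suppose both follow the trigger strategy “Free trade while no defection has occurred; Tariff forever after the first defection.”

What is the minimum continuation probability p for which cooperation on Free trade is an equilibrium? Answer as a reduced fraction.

6/7

Expected continuation weight on next period's payoff is β·p = 2/3·p, which plays the role of the discount factor.
Cooperation requires 2/3·p ≥ (16−12)/(16−9) = 4/7, hence p ≥ 6/7.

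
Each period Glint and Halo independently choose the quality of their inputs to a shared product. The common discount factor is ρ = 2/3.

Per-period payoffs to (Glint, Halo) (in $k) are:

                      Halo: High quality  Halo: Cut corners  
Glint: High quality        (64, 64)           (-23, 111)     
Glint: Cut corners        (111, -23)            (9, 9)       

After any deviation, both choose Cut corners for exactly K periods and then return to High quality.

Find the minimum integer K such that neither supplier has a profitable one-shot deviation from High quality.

IC: ρ(1−ρ^K)/(1−ρ) ≥ (111−64)/(64−9) = 47/55.
With ρ = 2/3: need 1 − ρ^K ≥ 47/55·(1−2/3)/(2/3), i.e. ρ^K ≤ 0.5727.
Since (2/3)^1 = 0.6667 and (2/3)^2 = 0.4444, the smallest such K is 2.

2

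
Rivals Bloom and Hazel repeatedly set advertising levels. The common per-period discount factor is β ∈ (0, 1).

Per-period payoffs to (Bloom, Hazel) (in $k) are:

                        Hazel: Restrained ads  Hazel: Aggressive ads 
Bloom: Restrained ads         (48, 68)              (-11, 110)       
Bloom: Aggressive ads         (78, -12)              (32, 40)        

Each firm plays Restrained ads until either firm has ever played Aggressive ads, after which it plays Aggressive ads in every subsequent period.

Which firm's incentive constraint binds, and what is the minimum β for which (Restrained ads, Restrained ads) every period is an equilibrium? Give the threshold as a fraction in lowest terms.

Bloom's threshold: (78−48)/(78−32) = 15/23.
Hazel's threshold: (110−68)/(110−40) = 3/5.
15/23 > 3/5, so Bloom binds and β* = 15/23.

Bloom; β ≥ 15/23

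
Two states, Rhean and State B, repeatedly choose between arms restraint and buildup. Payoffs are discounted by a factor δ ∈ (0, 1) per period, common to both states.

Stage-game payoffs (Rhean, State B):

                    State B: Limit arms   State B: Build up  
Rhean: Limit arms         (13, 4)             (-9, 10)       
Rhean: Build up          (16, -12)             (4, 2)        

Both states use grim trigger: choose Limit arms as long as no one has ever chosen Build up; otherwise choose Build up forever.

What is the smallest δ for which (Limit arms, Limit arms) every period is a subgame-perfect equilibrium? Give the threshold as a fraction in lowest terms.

3/4

Rhean's threshold: (16−13)/(16−4) = 1/4.
State B's threshold: (10−4)/(10−2) = 3/4.
1/4 < 3/4, so State B binds and δ* = 3/4.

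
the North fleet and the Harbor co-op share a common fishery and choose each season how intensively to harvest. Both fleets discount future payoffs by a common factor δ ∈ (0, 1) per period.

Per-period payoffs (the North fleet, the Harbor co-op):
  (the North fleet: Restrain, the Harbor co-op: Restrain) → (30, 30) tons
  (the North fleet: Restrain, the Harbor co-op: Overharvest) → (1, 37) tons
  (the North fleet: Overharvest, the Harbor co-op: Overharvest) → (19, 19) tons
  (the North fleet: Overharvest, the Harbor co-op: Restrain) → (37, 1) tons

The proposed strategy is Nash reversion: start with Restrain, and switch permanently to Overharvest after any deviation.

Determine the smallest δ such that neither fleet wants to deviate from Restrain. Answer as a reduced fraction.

7/18

30/(1−δ) ≥ 37 + 19δ/(1−δ)
30 ≥ 37 − 18δ
δ ≥ 7/18.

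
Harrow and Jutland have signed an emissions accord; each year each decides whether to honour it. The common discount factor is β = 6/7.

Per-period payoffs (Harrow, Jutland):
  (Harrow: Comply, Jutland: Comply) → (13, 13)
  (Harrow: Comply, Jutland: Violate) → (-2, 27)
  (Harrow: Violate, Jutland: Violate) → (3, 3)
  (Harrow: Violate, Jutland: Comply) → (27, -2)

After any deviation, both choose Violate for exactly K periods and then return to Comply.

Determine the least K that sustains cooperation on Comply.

2

IC: β(1−β^K)/(1−β) ≥ (27−13)/(13−3) = 7/5.
With β = 6/7: need 1 − β^K ≥ 7/5·(1−6/7)/(6/7), i.e. β^K ≤ 0.7667.
Since (6/7)^1 = 0.8571 and (6/7)^2 = 0.7347, the smallest such K is 2.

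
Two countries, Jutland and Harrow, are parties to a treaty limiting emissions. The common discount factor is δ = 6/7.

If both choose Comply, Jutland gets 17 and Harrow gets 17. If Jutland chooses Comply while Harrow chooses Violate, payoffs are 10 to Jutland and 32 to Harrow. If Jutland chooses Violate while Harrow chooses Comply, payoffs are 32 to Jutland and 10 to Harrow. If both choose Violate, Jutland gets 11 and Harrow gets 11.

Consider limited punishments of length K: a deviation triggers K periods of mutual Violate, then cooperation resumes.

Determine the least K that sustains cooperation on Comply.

4

Need Σ_{k=1}^{K} δ^k ≥ (32−17)/(17−11) = 2.5000 at δ = 6/7.
At K = 3 the sum is 2.2216 < 2.5000; at K = 4 it is 2.7613 ≥ 2.5000.
So the minimum punishment length is K = 4.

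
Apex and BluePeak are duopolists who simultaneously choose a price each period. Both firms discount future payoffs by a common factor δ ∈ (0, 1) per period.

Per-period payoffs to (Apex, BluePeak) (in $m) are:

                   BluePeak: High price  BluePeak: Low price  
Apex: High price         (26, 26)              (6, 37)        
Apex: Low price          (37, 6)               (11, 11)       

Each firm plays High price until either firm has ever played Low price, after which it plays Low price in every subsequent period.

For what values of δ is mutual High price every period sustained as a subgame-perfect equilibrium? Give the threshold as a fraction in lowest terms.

Under grim trigger the critical discount factor is (T−C)/(T−P) with T = 37, C = 26, P = 11.
δ* = (37−26)/(37−11) = 11/26.

11/26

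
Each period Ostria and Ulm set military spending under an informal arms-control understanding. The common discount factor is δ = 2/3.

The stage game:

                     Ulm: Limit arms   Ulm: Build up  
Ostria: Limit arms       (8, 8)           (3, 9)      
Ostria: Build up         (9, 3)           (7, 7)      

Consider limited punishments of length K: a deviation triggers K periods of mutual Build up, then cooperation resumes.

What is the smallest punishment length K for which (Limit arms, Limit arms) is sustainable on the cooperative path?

2

No profitable deviation requires (8−7)(δ+…+δ^K) ≥ 9−8, i.e. δ+…+δ^K ≥ 1 ≈ 1.0000.
With δ = 2/3, the partial sums are K=1: 0.6667, K=2: 1.1111.
K = 2 is the first length at which the sum reaches 1.0000.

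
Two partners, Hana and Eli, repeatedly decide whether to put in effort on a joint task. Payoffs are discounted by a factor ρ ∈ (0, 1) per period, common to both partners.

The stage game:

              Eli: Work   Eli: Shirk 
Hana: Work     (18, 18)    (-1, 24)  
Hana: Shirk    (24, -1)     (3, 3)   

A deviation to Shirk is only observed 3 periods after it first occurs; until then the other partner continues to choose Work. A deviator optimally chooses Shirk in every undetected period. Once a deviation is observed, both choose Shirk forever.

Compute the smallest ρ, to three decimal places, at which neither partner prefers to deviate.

0.659

Deviating for the 3 undetected periods gains 24−18 = 6 per period over cooperation, then loses 18−3 = 15 per period forever once punishment starts.
Gain: 6(1 + ρ + … + ρ^2); loss: 15·ρ^3/(1−ρ).
No profitable deviation ⇔ 6(1−ρ^3) ≤ 15·ρ^3, i.e. ρ^3 ≥ 6/(6+15) = 2/7.
Hence ρ ≥ (2/7)^(1/3) ≈ 0.659.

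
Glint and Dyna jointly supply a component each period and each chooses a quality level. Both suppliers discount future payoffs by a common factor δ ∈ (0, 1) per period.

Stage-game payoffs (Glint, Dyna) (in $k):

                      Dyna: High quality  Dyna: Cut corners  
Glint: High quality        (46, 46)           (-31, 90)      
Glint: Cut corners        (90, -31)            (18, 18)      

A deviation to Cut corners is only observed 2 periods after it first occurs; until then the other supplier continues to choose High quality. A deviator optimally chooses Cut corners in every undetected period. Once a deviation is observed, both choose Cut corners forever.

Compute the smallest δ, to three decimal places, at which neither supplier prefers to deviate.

The best deviation is to choose Cut corners for all 2 undetected periods, earning 90 each, then 18 forever once detected.
Deviation value: 90(1−δ^2)/(1−δ) + 18δ^2/(1−δ); cooperation value: 46/(1−δ).
IC: 46 ≥ 90(1−δ^2) + 18δ^2 = 90 − 72δ^2.
So δ^2 ≥ 44/72 = 11/18, giving δ ≥ (11/18)^(1/2) ≈ 0.782.

0.782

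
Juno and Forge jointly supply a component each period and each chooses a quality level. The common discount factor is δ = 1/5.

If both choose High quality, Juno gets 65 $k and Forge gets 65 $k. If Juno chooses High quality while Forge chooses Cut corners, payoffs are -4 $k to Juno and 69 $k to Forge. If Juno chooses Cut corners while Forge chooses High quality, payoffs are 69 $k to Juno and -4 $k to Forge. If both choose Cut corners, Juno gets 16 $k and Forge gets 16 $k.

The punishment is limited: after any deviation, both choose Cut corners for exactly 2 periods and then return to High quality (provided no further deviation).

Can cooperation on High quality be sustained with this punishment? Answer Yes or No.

A one-shot deviation gives 69 now, then 16 for 2 periods, then back to 65.
Gain from deviating: (69−65) today; loss: (65−16) in each of the next 2 periods.
No-deviation condition: (65−16)(δ+…+δ^2) ≥ 69−65, i.e. δ+…+δ^2 ≥ 4/49.
At δ = 1/5: δ+…+δ^2 = 0.2400 ≥ 0.0816.
So cooperation is sustainable.

Yes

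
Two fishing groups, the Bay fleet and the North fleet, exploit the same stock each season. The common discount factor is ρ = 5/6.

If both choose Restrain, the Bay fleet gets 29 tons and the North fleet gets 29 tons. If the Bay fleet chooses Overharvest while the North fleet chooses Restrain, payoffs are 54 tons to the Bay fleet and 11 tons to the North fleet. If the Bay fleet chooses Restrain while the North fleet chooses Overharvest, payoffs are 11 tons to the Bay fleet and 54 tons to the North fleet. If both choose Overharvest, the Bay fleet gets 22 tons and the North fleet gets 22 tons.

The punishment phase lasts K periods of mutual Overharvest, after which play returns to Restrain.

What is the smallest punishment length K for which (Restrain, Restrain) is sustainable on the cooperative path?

7

IC: ρ(1−ρ^K)/(1−ρ) ≥ (54−29)/(29−22) = 25/7.
With ρ = 5/6: need 1 − ρ^K ≥ 25/7·(1−5/6)/(5/6), i.e. ρ^K ≤ 0.2857.
Since (5/6)^6 = 0.3349 and (5/6)^7 = 0.2791, the smallest such K is 7.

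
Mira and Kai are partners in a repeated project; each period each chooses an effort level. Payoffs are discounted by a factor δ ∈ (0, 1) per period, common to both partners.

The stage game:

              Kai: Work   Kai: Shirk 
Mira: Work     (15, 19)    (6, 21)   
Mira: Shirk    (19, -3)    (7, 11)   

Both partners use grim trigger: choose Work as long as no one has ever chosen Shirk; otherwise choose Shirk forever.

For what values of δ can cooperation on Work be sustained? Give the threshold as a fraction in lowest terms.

1/3

Mira's threshold: (19−15)/(19−7) = 1/3.
Kai's threshold: (21−19)/(21−11) = 1/5.
1/3 > 1/5, so Mira binds and δ* = 1/3.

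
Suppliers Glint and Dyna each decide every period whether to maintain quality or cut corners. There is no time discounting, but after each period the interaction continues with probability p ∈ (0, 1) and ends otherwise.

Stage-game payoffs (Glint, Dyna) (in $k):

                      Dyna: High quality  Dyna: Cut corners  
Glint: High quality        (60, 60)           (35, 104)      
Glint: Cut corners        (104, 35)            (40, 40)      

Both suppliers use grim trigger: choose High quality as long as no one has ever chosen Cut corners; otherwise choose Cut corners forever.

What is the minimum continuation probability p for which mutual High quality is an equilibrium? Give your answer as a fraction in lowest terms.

11/16

With no time discounting, the continuation probability p plays the role of the discount factor.
Grim-trigger IC: 60/(1−p) ≥ 104 + 40p/(1−p) ⇒ p ≥ (104−60)/(104−40) = 11/16.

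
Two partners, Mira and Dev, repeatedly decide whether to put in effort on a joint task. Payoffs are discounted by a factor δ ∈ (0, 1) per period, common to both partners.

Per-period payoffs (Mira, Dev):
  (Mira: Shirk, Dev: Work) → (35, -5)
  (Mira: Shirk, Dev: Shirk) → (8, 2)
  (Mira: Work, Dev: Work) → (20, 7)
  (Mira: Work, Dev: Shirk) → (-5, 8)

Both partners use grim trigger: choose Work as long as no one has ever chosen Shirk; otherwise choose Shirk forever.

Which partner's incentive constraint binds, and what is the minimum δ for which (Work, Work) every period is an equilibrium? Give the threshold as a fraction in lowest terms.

Mira's threshold: (35−20)/(35−8) = 5/9.
Dev's threshold: (8−7)/(8−2) = 1/6.
5/9 > 1/6, so Mira binds and δ* = 5/9.

Mira; δ ≥ 5/9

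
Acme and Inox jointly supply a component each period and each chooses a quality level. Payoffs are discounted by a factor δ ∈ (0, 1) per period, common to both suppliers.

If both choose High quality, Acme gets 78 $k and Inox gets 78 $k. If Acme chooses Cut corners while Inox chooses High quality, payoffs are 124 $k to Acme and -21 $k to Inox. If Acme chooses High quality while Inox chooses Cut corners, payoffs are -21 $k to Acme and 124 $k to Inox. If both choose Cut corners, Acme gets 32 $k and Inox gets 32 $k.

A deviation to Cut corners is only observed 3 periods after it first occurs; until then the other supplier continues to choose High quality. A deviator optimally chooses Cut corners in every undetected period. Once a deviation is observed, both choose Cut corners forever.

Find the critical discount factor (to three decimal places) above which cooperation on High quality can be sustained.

The best deviation is to choose Cut corners for all 3 undetected periods, earning 124 each, then 32 forever once detected.
Deviation value: 124(1−δ^3)/(1−δ) + 32δ^3/(1−δ); cooperation value: 78/(1−δ).
IC: 78 ≥ 124(1−δ^3) + 32δ^3 = 124 − 92δ^3.
So δ^3 ≥ 46/92 = 1/2, giving δ ≥ (1/2)^(1/3) ≈ 0.794.

0.794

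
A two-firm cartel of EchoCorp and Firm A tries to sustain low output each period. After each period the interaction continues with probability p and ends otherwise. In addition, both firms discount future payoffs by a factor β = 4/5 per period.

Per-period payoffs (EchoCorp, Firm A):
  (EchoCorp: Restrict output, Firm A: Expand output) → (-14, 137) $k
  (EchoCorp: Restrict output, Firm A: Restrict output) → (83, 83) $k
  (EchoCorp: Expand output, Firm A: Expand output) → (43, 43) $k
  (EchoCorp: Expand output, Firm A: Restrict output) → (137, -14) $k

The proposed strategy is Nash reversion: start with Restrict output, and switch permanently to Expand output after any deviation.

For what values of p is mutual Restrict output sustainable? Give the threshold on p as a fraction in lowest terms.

135/188

With continuation probability p and discount β, the effective per-period discount factor is βp.
Grim-trigger IC: βp ≥ (137−83)/(137−43) = 27/47.
So p ≥ (27/47)/(4/5) = 135/188.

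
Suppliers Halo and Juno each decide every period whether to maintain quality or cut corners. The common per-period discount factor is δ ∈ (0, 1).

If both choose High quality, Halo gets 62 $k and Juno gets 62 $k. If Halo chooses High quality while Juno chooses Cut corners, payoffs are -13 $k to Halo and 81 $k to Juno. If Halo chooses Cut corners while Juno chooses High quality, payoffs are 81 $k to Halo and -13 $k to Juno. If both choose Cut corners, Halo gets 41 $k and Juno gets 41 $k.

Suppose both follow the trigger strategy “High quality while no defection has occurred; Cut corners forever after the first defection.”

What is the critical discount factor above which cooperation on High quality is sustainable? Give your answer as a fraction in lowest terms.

Under grim trigger the critical discount factor is (T−C)/(T−P) with T = 81, C = 62, P = 41.
δ* = (81−62)/(81−41) = 19/40.

19/40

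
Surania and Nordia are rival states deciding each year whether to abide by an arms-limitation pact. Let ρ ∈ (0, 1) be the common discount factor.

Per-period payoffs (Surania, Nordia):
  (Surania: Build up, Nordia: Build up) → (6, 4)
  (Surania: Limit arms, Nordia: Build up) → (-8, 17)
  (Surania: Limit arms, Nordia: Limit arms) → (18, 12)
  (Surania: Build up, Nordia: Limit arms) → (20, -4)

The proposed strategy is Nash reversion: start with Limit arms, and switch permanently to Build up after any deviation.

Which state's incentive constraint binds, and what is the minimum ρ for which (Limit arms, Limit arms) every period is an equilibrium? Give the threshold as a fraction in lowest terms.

For Surania: deviation gain 20−18 = 2, per-period punishment loss 18−6 = 12. IC gives ρ ≥ 2/14 = 1/7.
For Nordia: gain 5, loss 8 per period, so ρ ≥ 5/13.
The tighter constraint is Nordia's, so cooperation needs ρ ≥ 5/13.

Nordia; ρ ≥ 5/13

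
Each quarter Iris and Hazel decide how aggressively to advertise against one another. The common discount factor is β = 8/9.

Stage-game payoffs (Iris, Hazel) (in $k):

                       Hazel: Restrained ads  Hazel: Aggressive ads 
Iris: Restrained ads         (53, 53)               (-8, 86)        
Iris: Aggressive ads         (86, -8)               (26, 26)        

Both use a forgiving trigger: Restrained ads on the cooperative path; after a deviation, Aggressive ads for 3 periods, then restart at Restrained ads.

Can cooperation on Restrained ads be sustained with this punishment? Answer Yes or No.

A one-shot deviation gives 86 now, then 26 for 3 periods, then back to 53.
Gain from deviating: (86−53) today; loss: (53−26) in each of the next 3 periods.
No-deviation condition: (53−26)(β+…+β^3) ≥ 86−53, i.e. β+…+β^3 ≥ 11/9.
At β = 8/9: β+…+β^3 = 2.3813 ≥ 1.2222.
So cooperation is sustainable.

Yes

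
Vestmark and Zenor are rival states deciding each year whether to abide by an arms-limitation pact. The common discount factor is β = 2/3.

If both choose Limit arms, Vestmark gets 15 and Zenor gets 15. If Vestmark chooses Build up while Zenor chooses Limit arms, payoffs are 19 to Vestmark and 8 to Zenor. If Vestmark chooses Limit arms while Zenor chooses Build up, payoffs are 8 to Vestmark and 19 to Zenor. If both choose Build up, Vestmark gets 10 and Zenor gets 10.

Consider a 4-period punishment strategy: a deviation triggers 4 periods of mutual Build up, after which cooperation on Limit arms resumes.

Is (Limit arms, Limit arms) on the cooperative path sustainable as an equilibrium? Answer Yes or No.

A one-shot deviation gives 19 now, then 10 for 4 periods, then back to 15.
Gain from deviating: (19−15) today; loss: (15−10) in each of the next 4 periods.
No-deviation condition: (15−10)(β+…+β^4) ≥ 19−15, i.e. β+…+β^4 ≥ 4/5.
At β = 2/3: β+…+β^4 = 1.6049 ≥ 0.8000.
So cooperation is sustainable.

Yes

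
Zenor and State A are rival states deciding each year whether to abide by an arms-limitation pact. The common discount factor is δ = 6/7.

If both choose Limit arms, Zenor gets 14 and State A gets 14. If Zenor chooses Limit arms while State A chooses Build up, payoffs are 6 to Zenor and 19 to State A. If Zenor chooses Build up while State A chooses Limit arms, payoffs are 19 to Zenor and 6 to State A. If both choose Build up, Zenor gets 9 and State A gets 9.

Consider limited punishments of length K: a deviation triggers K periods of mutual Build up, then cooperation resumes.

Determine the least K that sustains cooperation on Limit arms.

IC: δ(1−δ^K)/(1−δ) ≥ (19−14)/(14−9) = 1.
With δ = 6/7: need 1 − δ^K ≥ 1·(1−6/7)/(6/7), i.e. δ^K ≤ 0.8333.
Since (6/7)^1 = 0.8571 and (6/7)^2 = 0.7347, the smallest such K is 2.

2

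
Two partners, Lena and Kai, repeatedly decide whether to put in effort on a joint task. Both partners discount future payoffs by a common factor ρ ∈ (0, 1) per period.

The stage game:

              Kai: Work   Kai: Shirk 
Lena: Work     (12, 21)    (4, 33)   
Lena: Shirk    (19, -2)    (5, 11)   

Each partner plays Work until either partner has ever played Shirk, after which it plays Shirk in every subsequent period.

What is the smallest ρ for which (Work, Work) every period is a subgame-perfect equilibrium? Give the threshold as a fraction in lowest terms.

Lena: cooperation gives 12 each period; deviation gives 19 once then 5 forever.
  12/(1−ρ) ≥ 19 + 5ρ/(1−ρ) ⇒ ρ ≥ 7/14 = 1/2.
Kai: cooperation gives 21 each period; deviation gives 33 once then 11 forever.
  ρ ≥ 12/22 = 6/11.
Both must hold, so the binding constraint is Kai's: ρ ≥ 6/11.

6/11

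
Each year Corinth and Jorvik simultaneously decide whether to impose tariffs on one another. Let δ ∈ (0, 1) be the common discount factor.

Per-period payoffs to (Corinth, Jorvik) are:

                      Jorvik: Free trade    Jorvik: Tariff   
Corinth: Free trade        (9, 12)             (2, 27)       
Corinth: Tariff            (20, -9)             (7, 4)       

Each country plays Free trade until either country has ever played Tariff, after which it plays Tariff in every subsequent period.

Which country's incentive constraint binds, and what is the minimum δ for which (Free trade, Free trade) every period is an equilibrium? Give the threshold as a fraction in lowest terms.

Corinth; δ ≥ 11/13

For Corinth: deviation gain 20−9 = 11, per-period punishment loss 9−7 = 2. IC gives δ ≥ 11/13.
For Jorvik: gain 15, loss 8 per period, so δ ≥ 15/23.
The tighter constraint is Corinth's, so cooperation needs δ ≥ 11/13.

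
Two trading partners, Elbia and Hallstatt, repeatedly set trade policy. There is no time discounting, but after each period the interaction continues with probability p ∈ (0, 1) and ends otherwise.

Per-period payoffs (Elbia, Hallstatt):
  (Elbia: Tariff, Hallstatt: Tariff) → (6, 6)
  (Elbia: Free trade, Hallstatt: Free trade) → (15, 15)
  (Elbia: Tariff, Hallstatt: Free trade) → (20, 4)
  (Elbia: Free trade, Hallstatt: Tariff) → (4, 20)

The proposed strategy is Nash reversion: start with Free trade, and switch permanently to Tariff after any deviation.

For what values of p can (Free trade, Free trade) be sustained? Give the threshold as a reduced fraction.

Expected cooperation value is 15 + p·15 + p²·15 + … = 15/(1−p); deviation gives 20 + p·6/(1−p).
15 ≥ 20(1−p) + 6p ⇒ 14p ≥ 5 ⇒ p ≥ 5/14.

5/14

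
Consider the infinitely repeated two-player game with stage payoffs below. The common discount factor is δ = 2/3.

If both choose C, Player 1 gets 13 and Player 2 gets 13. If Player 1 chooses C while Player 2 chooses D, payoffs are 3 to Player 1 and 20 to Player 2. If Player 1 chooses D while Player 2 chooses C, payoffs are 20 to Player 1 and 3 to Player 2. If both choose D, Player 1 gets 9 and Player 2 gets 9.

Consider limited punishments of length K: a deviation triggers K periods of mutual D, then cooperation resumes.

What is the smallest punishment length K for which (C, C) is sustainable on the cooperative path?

6

IC: δ(1−δ^K)/(1−δ) ≥ (20−13)/(13−9) = 7/4.
With δ = 2/3: need 1 − δ^K ≥ 7/4·(1−2/3)/(2/3), i.e. δ^K ≤ 0.1250.
Since (2/3)^5 = 0.1317 and (2/3)^6 = 0.0878, the smallest such K is 6.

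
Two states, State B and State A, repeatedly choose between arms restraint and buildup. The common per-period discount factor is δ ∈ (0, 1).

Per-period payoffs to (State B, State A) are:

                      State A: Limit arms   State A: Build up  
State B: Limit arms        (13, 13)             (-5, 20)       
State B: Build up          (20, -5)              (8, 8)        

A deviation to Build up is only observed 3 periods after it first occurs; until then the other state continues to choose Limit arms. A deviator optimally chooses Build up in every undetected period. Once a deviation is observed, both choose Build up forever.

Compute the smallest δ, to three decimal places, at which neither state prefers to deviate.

The best deviation is to choose Build up for all 3 undetected periods, earning 20 each, then 8 forever once detected.
Deviation value: 20(1−δ^3)/(1−δ) + 8δ^3/(1−δ); cooperation value: 13/(1−δ).
IC: 13 ≥ 20(1−δ^3) + 8δ^3 = 20 − 12δ^3.
So δ^3 ≥ 7/12, giving δ ≥ (7/12)^(1/3) ≈ 0.836.

0.836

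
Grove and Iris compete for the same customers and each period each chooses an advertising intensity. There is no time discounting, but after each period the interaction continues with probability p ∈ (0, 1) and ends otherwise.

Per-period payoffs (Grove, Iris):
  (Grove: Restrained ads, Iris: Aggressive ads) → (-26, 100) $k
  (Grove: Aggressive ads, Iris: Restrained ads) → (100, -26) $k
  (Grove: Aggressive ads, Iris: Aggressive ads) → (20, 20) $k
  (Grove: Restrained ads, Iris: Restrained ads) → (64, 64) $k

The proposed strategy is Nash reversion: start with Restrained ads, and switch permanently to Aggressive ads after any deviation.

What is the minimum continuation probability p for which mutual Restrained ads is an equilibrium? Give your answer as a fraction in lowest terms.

9/20

With no time discounting, the continuation probability p plays the role of the discount factor.
Grim-trigger IC: 64/(1−p) ≥ 100 + 20p/(1−p) ⇒ p ≥ (100−64)/(100−20) = 9/20.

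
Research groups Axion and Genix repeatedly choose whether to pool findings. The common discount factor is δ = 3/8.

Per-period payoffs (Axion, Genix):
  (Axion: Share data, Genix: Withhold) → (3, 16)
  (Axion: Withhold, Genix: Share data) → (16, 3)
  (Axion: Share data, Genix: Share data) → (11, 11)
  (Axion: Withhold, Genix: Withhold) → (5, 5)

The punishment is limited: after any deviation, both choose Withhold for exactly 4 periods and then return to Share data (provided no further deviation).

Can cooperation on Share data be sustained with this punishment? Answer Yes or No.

Comparing payoff streams over the 5 periods until play realigns: cooperate → 11(1+δ+…+δ^4); deviate → 16 + 5(δ+…+δ^4).
Cooperation is sustained iff (11−5)(δ+…+δ^4) ≥ 16−11.
δ+…+δ^4 = 3/8·(1−(3/8)^4)/(1−3/8) = 0.5881, and (16−11)/(11−5) = 0.8333.
0.5881 < 0.8333, so cooperation is not sustainable.

No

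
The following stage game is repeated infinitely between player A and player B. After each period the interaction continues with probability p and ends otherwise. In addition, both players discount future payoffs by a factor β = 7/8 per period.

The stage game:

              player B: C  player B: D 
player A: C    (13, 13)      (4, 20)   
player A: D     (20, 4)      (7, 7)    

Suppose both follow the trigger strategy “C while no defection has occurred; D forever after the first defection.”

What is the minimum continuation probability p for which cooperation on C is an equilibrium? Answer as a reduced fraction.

Expected continuation weight on next period's payoff is β·p = 7/8·p, which plays the role of the discount factor.
Cooperation requires 7/8·p ≥ (20−13)/(20−7) = 7/13, hence p ≥ 8/13.

8/13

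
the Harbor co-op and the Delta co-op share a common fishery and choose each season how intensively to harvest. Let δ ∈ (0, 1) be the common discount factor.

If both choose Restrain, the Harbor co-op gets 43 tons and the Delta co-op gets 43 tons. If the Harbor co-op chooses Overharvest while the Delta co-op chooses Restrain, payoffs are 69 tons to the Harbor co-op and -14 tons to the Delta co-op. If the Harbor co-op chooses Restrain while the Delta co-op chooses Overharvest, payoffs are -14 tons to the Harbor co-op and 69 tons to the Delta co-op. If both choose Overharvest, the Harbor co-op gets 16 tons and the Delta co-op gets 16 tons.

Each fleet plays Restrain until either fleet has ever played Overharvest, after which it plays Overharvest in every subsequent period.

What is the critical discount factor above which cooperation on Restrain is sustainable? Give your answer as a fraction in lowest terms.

26/53

Cooperation forever yields 43 each period: 43/(1−δ).
Deviating yields 69 once, then 16 forever: 69 + 16δ/(1−δ).
No profitable deviation requires 43/(1−δ) ≥ 69 + 16δ/(1−δ).
Multiplying by (1−δ): 43 ≥ 69(1−δ) + 16δ = 69 − 53δ.
So 53δ ≥ 26, i.e. δ ≥ 26/53.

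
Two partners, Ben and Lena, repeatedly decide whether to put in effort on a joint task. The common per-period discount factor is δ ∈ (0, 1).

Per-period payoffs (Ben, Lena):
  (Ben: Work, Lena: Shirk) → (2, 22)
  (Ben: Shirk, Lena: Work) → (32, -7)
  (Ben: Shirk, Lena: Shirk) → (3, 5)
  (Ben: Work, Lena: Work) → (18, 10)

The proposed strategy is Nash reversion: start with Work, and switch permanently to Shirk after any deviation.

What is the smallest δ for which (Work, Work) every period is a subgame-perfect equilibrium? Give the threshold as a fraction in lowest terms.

12/17

For Ben: deviation gain 32−18 = 14, per-period punishment loss 18−3 = 15. IC gives δ ≥ 14/29.
For Lena: gain 12, loss 5 per period, so δ ≥ 12/17.
The tighter constraint is Lena's, so cooperation needs δ ≥ 12/17.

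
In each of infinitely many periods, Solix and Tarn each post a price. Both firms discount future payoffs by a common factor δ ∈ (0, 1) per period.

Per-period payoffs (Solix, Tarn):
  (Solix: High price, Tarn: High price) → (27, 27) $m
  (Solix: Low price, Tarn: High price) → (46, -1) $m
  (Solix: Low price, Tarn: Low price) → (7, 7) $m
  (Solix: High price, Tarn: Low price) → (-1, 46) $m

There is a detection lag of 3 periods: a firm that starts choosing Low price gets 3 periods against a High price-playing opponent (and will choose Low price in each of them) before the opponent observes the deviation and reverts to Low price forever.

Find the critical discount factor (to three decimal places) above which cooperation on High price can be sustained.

A deviator earns 46 for 3 periods, then 7 forever; cooperating earns 27 forever. Multiplying the IC by (1−δ):
27 ≥ 46(1−δ^3) + 7δ^3, so 39·δ^3 ≥ 19 and δ^3 ≥ 19/39.
δ ≥ (19/39)^(1/3) ≈ 0.787.

0.787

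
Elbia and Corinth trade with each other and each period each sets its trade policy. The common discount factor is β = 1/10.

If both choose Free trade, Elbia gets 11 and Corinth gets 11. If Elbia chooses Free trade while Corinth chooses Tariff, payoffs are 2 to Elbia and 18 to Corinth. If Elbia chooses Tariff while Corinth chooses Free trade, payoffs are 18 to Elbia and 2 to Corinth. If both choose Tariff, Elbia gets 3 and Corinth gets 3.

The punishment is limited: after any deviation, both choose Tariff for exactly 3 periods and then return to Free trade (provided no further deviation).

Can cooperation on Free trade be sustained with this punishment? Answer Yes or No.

A one-shot deviation gives 18 now, then 3 for 3 periods, then back to 11.
Gain from deviating: (18−11) today; loss: (11−3) in each of the next 3 periods.
No-deviation condition: (11−3)(β+…+β^3) ≥ 18−11, i.e. β+…+β^3 ≥ 7/8.
At β = 1/10: β+…+β^3 = 0.1110 < 0.8750.
So cooperation is not sustainable.

No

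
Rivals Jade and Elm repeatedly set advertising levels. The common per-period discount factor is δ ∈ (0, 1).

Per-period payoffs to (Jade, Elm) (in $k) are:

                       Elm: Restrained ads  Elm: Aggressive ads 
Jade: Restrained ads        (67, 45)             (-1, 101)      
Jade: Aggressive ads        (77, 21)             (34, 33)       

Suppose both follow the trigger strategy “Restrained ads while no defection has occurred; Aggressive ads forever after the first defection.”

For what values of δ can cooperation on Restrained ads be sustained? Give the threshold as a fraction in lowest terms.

For Jade: deviation gain 77−67 = 10, per-period punishment loss 67−34 = 33. IC gives δ ≥ 10/43.
For Elm: gain 56, loss 12 per period, so δ ≥ 56/68 = 14/17.
The tighter constraint is Elm's, so cooperation needs δ ≥ 14/17.

14/17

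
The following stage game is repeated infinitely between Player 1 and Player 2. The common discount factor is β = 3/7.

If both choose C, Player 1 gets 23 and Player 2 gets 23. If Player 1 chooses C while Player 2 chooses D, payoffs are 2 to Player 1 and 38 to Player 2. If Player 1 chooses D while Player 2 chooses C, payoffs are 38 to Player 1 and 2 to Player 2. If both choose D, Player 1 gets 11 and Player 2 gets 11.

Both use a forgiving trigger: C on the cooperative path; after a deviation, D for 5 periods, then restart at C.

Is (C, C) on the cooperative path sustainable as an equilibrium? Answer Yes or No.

No

A one-shot deviation gives 38 now, then 11 for 5 periods, then back to 23.
Gain from deviating: (38−23) today; loss: (23−11) in each of the next 5 periods.
No-deviation condition: (23−11)(β+…+β^5) ≥ 38−23, i.e. β+…+β^5 ≥ 5/4.
At β = 3/7: β+…+β^5 = 0.7392 < 1.2500.
So cooperation is not sustainable.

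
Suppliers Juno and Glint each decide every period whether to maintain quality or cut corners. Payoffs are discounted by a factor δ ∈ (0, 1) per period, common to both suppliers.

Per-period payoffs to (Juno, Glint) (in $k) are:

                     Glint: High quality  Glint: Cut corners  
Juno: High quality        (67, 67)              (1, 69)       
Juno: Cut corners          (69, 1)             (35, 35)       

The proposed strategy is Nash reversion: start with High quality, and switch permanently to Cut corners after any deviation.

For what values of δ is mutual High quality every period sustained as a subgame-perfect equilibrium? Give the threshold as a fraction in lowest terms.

1/17

Cooperation forever yields 67 each period: 67/(1−δ).
Deviating yields 69 once, then 35 forever: 69 + 35δ/(1−δ).
No profitable deviation requires 67/(1−δ) ≥ 69 + 35δ/(1−δ).
Multiplying by (1−δ): 67 ≥ 69(1−δ) + 35δ = 69 − 34δ.
So 34δ ≥ 2, i.e. δ ≥ 2/34 = 1/17.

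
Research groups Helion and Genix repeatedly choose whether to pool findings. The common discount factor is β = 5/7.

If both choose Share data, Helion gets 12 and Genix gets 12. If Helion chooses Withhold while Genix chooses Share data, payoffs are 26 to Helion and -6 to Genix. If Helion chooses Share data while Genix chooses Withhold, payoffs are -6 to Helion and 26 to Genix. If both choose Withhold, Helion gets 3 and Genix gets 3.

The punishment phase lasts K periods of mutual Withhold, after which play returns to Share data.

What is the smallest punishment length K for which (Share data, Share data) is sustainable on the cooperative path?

3

Need Σ_{k=1}^{K} β^k ≥ (26−12)/(12−3) = 1.5556 at β = 5/7.
At K = 2 the sum is 1.2245 < 1.5556; at K = 3 it is 1.5889 ≥ 1.5556.
So the minimum punishment length is K = 3.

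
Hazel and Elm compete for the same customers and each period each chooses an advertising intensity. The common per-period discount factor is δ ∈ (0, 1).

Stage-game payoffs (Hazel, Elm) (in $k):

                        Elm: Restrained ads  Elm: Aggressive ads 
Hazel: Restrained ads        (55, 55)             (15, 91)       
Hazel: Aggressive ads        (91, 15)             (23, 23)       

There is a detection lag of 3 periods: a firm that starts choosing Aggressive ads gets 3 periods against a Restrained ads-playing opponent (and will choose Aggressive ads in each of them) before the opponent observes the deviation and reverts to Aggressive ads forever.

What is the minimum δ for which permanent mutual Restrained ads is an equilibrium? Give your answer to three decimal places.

The best deviation is to choose Aggressive ads for all 3 undetected periods, earning 91 each, then 23 forever once detected.
Deviation value: 91(1−δ^3)/(1−δ) + 23δ^3/(1−δ); cooperation value: 55/(1−δ).
IC: 55 ≥ 91(1−δ^3) + 23δ^3 = 91 − 68δ^3.
So δ^3 ≥ 36/68 = 9/17, giving δ ≥ (9/17)^(1/3) ≈ 0.809.

0.809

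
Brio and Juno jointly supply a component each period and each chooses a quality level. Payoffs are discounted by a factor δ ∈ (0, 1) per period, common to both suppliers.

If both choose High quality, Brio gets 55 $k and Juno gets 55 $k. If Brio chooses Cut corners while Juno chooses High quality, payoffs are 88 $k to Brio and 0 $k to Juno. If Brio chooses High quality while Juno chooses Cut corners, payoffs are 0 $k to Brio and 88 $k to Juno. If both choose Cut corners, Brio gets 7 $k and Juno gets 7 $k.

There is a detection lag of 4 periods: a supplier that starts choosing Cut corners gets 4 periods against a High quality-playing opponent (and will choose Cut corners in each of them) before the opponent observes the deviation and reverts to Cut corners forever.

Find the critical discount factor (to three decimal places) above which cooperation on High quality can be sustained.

0.799

Deviating for the 4 undetected periods gains 88−55 = 33 per period over cooperation, then loses 55−7 = 48 per period forever once punishment starts.
Gain: 33(1 + δ + … + δ^3); loss: 48·δ^4/(1−δ).
No profitable deviation ⇔ 33(1−δ^4) ≤ 48·δ^4, i.e. δ^4 ≥ 33/(33+48) = 11/27.
Hence δ ≥ (11/27)^(1/4) ≈ 0.799.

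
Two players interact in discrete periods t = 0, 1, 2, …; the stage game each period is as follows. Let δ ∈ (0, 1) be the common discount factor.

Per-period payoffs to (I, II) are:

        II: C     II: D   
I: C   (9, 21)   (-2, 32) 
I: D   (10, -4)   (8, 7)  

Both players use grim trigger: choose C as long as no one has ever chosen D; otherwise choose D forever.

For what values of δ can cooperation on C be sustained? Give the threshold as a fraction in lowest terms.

1/2

I: cooperation gives 9 each period; deviation gives 10 once then 8 forever.
  9/(1−δ) ≥ 10 + 8δ/(1−δ) ⇒ δ ≥ 1/2.
II: cooperation gives 21 each period; deviation gives 32 once then 7 forever.
  δ ≥ 11/25.
Both must hold, so the binding constraint is I's: δ ≥ 1/2.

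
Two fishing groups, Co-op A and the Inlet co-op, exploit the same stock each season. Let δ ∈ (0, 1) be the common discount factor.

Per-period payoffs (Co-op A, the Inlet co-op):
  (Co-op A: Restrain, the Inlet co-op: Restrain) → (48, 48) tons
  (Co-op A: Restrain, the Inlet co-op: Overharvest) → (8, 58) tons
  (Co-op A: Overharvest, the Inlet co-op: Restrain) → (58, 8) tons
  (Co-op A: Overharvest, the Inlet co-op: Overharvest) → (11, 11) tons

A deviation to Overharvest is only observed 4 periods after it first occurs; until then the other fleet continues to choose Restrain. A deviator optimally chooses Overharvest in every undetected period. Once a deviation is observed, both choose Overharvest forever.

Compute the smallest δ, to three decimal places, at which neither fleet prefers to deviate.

A deviator earns 58 for 4 periods, then 11 forever; cooperating earns 48 forever. Multiplying the IC by (1−δ):
48 ≥ 58(1−δ^4) + 11δ^4, so 47·δ^4 ≥ 10 and δ^4 ≥ 10/47.
δ ≥ (10/47)^(1/4) ≈ 0.679.

0.679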